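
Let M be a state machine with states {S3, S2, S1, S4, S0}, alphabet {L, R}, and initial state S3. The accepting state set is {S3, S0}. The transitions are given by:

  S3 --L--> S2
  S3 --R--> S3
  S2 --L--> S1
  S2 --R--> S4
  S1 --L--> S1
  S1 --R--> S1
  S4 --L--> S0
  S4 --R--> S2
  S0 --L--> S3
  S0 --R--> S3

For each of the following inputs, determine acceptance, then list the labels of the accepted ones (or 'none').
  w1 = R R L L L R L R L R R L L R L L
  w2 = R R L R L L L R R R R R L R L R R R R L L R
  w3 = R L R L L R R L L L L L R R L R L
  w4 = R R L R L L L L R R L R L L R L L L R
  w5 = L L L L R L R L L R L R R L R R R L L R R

w1:
  start at S3
  read 'R': S3 → S3
  read 'R': S3 → S3
  read 'L': S3 → S2
  read 'L': S2 → S1
  read 'L': S1 → S1
  read 'R': S1 → S1
  read 'L': S1 → S1
  read 'R': S1 → S1
  read 'L': S1 → S1
  read 'R': S1 → S1
  read 'R': S1 → S1
  read 'L': S1 → S1
  read 'L': S1 → S1
  read 'R': S1 → S1
  read 'L': S1 → S1
  read 'L': S1 → S1
  end S1, rejected
w2:
  start at S3
  read 'R': S3 → S3
  read 'R': S3 → S3
  read 'L': S3 → S2
  read 'R': S2 → S4
  read 'L': S4 → S0
  read 'L': S0 → S3
  read 'L': S3 → S2
  read 'R': S2 → S4
  read 'R': S4 → S2
  read 'R': S2 → S4
  read 'R': S4 → S2
  read 'R': S2 → S4
  read 'L': S4 → S0
  read 'R': S0 → S3
  read 'L': S3 → S2
  read 'R': S2 → S4
  read 'R': S4 → S2
  read 'R': S2 → S4
  read 'R': S4 → S2
  read 'L': S2 → S1
  read 'L': S1 → S1
  read 'R': S1 → S1
  end S1, rejected
w3:
  start at S3
  read 'R': S3 → S3
  read 'L': S3 → S2
  read 'R': S2 → S4
  read 'L': S4 → S0
  read 'L': S0 → S3
  read 'R': S3 → S3
  read 'R': S3 → S3
  read 'L': S3 → S2
  read 'L': S2 → S1
  read 'L': S1 → S1
  read 'L': S1 → S1
  read 'L': S1 → S1
  read 'R': S1 → S1
  read 'R': S1 → S1
  read 'L': S1 → S1
  read 'R': S1 → S1
  read 'L': S1 → S1
  end S1, rejected
w4:
  start at S3
  read 'R': S3 → S3
  read 'R': S3 → S3
  read 'L': S3 → S2
  read 'R': S2 → S4
  read 'L': S4 → S0
  read 'L': S0 → S3
  read 'L': S3 → S2
  read 'L': S2 → S1
  read 'R': S1 → S1
  read 'R': S1 → S1
  read 'L': S1 → S1
  read 'R': S1 → S1
  read 'L': S1 → S1
  read 'L': S1 → S1
  read 'R': S1 → S1
  read 'L': S1 → S1
  read 'L': S1 → S1
  read 'L': S1 → S1
  read 'R': S1 → S1
  end S1, rejected
w5:
  start at S3
  read 'L': S3 → S2
  read 'L': S2 → S1
  read 'L': S1 → S1
  read 'L': S1 → S1
  read 'R': S1 → S1
  read 'L': S1 → S1
  read 'R': S1 → S1
  read 'L': S1 → S1
  read 'L': S1 → S1
  read 'R': S1 → S1
  read 'L': S1 → S1
  read 'R': S1 → S1
  read 'R': S1 → S1
  read 'L': S1 → S1
  read 'R': S1 → S1
  read 'R': S1 → S1
  read 'R': S1 → S1
  read 'L': S1 → S1
  read 'L': S1 → S1
  read 'R': S1 → S1
  read 'R': S1 → S1
  end S1, rejected

none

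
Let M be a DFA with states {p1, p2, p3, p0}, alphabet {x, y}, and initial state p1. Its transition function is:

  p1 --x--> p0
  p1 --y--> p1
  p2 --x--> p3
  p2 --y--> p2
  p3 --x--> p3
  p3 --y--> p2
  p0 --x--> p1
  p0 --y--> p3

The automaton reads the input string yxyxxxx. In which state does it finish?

p3

p1 → p1 → p0 → p3 → p3 → p3 → p3 → p3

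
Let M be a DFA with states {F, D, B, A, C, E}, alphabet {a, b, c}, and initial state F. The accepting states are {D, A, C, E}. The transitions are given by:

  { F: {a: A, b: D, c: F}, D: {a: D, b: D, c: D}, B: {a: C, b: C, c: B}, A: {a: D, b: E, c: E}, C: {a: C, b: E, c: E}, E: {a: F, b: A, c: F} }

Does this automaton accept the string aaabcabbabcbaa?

Yes

Trace: F -a-> A -a-> D -a-> D -b-> D -c-> D -a-> D -b-> D -b-> D -a-> D -b-> D -c-> D -b-> D -a-> D -a-> D
End state D is accepting.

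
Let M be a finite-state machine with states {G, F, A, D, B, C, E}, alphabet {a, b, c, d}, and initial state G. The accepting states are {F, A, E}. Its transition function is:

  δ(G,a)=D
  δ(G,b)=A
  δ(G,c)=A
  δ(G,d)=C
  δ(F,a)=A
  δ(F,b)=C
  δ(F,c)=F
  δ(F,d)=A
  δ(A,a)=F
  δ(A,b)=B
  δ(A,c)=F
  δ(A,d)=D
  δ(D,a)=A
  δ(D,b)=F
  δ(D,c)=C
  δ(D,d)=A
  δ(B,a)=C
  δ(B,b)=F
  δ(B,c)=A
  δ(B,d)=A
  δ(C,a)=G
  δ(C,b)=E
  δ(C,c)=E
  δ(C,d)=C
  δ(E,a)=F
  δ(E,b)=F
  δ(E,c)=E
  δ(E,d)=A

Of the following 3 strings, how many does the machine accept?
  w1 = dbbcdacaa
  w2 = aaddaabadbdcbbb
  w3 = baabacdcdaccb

2

w1: Trace: G -d-> C -b-> E -b-> F -c-> F -d-> A -a-> F -c-> F -a-> A -a-> F  → end F, accepted
w2: Trace: G -a-> D -a-> A -d-> D -d-> A -a-> F -a-> A -b-> B -a-> C -d-> C -b-> E -d-> A -c-> F -b-> C -b-> E -b-> F  → end F, accepted
w3: Trace: G -b-> A -a-> F -a-> A -b-> B -a-> C -c-> E -d-> A -c-> F -d-> A -a-> F -c-> F -c-> F -b-> C  → end C, rejected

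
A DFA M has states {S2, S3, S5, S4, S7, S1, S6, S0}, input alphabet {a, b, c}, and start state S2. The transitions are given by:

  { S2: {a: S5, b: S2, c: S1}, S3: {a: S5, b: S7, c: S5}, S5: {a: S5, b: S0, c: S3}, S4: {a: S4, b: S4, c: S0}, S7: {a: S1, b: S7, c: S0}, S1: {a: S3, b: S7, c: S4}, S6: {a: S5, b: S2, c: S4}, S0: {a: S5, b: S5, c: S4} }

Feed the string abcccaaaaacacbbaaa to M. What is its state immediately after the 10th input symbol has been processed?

start at S2
read 'a': S2 → S5
read 'b': S5 → S0
read 'c': S0 → S4
read 'c': S4 → S0
read 'c': S0 → S4
read 'a': S4 → S4
read 'a': S4 → S4
read 'a': S4 → S4
read 'a': S4 → S4
read 'a': S4 → S4
After 10 symbols: S4.

S4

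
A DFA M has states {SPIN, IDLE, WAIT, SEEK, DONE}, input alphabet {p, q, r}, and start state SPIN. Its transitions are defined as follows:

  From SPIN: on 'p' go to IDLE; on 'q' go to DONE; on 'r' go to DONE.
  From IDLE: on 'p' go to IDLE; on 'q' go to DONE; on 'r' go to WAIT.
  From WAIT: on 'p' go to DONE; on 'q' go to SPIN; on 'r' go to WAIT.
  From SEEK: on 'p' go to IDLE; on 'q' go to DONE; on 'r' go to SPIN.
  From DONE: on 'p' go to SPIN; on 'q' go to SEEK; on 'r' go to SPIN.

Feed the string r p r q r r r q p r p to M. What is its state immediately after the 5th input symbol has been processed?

SPIN

SPIN → DONE → SPIN → DONE → SEEK → SPIN
After 5 symbols: SPIN.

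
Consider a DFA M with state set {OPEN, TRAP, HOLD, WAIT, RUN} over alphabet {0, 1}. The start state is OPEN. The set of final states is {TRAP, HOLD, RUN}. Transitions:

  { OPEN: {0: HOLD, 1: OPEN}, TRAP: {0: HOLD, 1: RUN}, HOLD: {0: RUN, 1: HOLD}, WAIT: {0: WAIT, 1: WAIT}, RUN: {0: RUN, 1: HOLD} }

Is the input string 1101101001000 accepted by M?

Trace: OPEN -1-> OPEN -1-> OPEN -0-> HOLD -1-> HOLD -1-> HOLD -0-> RUN -1-> HOLD -0-> RUN -0-> RUN -1-> HOLD -0-> RUN -0-> RUN -0-> RUN
End state RUN is accepting.

Yes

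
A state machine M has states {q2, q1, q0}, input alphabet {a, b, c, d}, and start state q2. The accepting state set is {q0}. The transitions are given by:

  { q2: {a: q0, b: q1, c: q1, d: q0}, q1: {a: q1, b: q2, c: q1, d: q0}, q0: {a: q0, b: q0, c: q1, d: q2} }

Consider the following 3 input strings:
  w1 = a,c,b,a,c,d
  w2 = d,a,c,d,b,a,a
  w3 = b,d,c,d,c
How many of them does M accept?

2

w1: Trace: q2 -a-> q0 -c-> q1 -b-> q2 -a-> q0 -c-> q1 -d-> q0  → end q0, accepted
w2: Trace: q2 -d-> q0 -a-> q0 -c-> q1 -d-> q0 -b-> q0 -a-> q0 -a-> q0  → end q0, accepted
w3: Trace: q2 -b-> q1 -d-> q0 -c-> q1 -d-> q0 -c-> q1  → end q1, rejected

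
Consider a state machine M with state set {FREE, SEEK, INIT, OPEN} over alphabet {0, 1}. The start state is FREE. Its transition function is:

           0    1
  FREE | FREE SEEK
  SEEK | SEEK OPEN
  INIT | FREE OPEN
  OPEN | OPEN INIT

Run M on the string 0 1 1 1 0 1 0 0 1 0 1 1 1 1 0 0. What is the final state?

Trace: FREE -0-> FREE -1-> SEEK -1-> OPEN -1-> INIT -0-> FREE -1-> SEEK -0-> SEEK -0-> SEEK -1-> OPEN -0-> OPEN -1-> INIT -1-> OPEN -1-> INIT -1-> OPEN -0-> OPEN -0-> OPEN

OPEN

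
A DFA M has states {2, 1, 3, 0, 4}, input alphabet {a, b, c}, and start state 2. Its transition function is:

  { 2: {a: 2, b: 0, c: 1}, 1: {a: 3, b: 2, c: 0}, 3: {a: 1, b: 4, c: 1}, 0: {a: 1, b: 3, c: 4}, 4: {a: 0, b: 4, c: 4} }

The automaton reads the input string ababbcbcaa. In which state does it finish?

1

start at 2
read 'a': 2 → 2
read 'b': 2 → 0
read 'a': 0 → 1
read 'b': 1 → 2
read 'b': 2 → 0
read 'c': 0 → 4
read 'b': 4 → 4
read 'c': 4 → 4
read 'a': 4 → 0
read 'a': 0 → 1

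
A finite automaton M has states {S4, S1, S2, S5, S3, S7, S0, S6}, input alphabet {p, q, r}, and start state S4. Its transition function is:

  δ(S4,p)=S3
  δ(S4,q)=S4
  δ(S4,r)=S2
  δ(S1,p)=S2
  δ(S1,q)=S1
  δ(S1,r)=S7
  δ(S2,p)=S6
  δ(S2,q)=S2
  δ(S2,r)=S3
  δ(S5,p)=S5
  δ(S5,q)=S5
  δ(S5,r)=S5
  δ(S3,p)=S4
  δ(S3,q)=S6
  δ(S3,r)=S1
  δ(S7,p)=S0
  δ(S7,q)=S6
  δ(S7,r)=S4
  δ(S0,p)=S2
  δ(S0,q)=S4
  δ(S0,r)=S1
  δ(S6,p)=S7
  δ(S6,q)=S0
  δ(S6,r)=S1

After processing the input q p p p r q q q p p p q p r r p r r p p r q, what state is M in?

Trace: S4 -q-> S4 -p-> S3 -p-> S4 -p-> S3 -r-> S1 -q-> S1 -q-> S1 -q-> S1 -p-> S2 -p-> S6 -p-> S7 -q-> S6 -p-> S7 -r-> S4 -r-> S2 -p-> S6 -r-> S1 -r-> S7 -p-> S0 -p-> S2 -r-> S3 -q-> S6

S6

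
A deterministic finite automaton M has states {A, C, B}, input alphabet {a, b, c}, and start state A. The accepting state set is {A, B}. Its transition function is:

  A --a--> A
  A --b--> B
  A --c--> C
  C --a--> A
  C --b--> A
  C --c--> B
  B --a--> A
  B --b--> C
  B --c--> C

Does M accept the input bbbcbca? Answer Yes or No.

Trace: A -b-> B -b-> C -b-> A -c-> C -b-> A -c-> C -a-> A
End state A is accepting.

Yes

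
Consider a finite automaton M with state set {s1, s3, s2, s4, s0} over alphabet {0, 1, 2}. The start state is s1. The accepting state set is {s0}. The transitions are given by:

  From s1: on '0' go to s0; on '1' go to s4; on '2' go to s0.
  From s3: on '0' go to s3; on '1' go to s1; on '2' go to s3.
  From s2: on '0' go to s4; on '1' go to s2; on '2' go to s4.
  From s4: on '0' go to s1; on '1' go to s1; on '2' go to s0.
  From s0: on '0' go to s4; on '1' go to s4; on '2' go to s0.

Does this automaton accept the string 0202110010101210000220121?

s1 → s0 → s0 → s4 → s0 → s4 → s1 → s0 → s4 → s1 → s0 → s4 → s1 → s4 → s0 → s4 → s1 → s0 → s4 → s1 → s0 → s0 → s4 → s1 → s0 → s4
End state s4 is not accepting.

No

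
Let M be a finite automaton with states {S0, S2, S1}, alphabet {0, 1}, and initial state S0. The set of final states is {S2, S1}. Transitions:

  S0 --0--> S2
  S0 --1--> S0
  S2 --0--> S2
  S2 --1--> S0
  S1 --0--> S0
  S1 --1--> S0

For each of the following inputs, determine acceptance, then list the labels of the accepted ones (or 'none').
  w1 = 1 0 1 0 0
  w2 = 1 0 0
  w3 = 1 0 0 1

w1: S0 → S0 → S2 → S0 → S2 → S2  → end S2, accepted
w2: S0 → S0 → S2 → S2  → end S2, accepted
w3: S0 → S0 → S2 → S2 → S0  → end S0, rejected

w1, w2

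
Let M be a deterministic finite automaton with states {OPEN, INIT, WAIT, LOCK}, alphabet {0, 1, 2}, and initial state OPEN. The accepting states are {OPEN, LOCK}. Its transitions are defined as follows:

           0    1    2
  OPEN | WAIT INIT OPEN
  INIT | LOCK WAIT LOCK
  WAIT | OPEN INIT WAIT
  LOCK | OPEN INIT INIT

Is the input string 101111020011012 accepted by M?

Yes

start at OPEN
read '1': OPEN → INIT
read '0': INIT → LOCK
read '1': LOCK → INIT
read '1': INIT → WAIT
read '1': WAIT → INIT
read '1': INIT → WAIT
read '0': WAIT → OPEN
read '2': OPEN → OPEN
read '0': OPEN → WAIT
read '0': WAIT → OPEN
read '1': OPEN → INIT
read '1': INIT → WAIT
read '0': WAIT → OPEN
read '1': OPEN → INIT
read '2': INIT → LOCK
End state LOCK is accepting.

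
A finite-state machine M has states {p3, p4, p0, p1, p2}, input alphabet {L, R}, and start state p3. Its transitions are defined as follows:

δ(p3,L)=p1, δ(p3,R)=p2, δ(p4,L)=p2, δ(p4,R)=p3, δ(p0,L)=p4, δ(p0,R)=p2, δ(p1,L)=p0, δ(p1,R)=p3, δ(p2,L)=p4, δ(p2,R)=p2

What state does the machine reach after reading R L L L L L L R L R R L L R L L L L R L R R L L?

p2

Trace: p3 -R-> p2 -L-> p4 -L-> p2 -L-> p4 -L-> p2 -L-> p4 -L-> p2 -R-> p2 -L-> p4 -R-> p3 -R-> p2 -L-> p4 -L-> p2 -R-> p2 -L-> p4 -L-> p2 -L-> p4 -L-> p2 -R-> p2 -L-> p4 -R-> p3 -R-> p2 -L-> p4 -L-> p2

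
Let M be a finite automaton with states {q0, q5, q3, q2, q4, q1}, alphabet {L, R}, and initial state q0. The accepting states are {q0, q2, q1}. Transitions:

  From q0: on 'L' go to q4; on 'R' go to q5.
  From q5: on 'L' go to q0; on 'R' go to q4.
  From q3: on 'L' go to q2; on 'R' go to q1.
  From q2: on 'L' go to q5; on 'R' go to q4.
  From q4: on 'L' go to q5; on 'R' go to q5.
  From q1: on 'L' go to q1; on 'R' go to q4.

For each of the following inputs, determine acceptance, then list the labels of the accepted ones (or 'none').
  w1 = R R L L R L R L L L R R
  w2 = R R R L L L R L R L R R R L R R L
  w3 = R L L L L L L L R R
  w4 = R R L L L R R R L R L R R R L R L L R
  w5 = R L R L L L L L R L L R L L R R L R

w2

w1:
  start at q0
  read 'R': q0 → q5
  read 'R': q5 → q4
  read 'L': q4 → q5
  read 'L': q5 → q0
  read 'R': q0 → q5
  read 'L': q5 → q0
  read 'R': q0 → q5
  read 'L': q5 → q0
  read 'L': q0 → q4
  read 'L': q4 → q5
  read 'R': q5 → q4
  read 'R': q4 → q5
  end q5, rejected
w2:
  start at q0
  read 'R': q0 → q5
  read 'R': q5 → q4
  read 'R': q4 → q5
  read 'L': q5 → q0
  read 'L': q0 → q4
  read 'L': q4 → q5
  read 'R': q5 → q4
  read 'L': q4 → q5
  read 'R': q5 → q4
  read 'L': q4 → q5
  read 'R': q5 → q4
  read 'R': q4 → q5
  read 'R': q5 → q4
  read 'L': q4 → q5
  read 'R': q5 → q4
  read 'R': q4 → q5
  read 'L': q5 → q0
  end q0, accepted
w3:
  start at q0
  read 'R': q0 → q5
  read 'L': q5 → q0
  read 'L': q0 → q4
  read 'L': q4 → q5
  read 'L': q5 → q0
  read 'L': q0 → q4
  read 'L': q4 → q5
  read 'L': q5 → q0
  read 'R': q0 → q5
  read 'R': q5 → q4
  end q4, rejected
w4:
  start at q0
  read 'R': q0 → q5
  read 'R': q5 → q4
  read 'L': q4 → q5
  read 'L': q5 → q0
  read 'L': q0 → q4
  read 'R': q4 → q5
  read 'R': q5 → q4
  read 'R': q4 → q5
  read 'L': q5 → q0
  read 'R': q0 → q5
  read 'L': q5 → q0
  read 'R': q0 → q5
  read 'R': q5 → q4
  read 'R': q4 → q5
  read 'L': q5 → q0
  read 'R': q0 → q5
  read 'L': q5 → q0
  read 'L': q0 → q4
  read 'R': q4 → q5
  end q5, rejected
w5:
  start at q0
  read 'R': q0 → q5
  read 'L': q5 → q0
  read 'R': q0 → q5
  read 'L': q5 → q0
  read 'L': q0 → q4
  read 'L': q4 → q5
  read 'L': q5 → q0
  read 'L': q0 → q4
  read 'R': q4 → q5
  read 'L': q5 → q0
  read 'L': q0 → q4
  read 'R': q4 → q5
  read 'L': q5 → q0
  read 'L': q0 → q4
  read 'R': q4 → q5
  read 'R': q5 → q4
  read 'L': q4 → q5
  read 'R': q5 → q4
  end q4, rejected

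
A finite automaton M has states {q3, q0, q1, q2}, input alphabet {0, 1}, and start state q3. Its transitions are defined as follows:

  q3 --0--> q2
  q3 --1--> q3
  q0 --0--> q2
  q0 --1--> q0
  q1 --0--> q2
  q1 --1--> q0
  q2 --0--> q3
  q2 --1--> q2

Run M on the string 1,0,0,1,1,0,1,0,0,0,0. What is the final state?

q2

start at q3
read '1': q3 → q3
read '0': q3 → q2
read '0': q2 → q3
read '1': q3 → q3
read '1': q3 → q3
read '0': q3 → q2
read '1': q2 → q2
read '0': q2 → q3
read '0': q3 → q2
read '0': q2 → q3
read '0': q3 → q2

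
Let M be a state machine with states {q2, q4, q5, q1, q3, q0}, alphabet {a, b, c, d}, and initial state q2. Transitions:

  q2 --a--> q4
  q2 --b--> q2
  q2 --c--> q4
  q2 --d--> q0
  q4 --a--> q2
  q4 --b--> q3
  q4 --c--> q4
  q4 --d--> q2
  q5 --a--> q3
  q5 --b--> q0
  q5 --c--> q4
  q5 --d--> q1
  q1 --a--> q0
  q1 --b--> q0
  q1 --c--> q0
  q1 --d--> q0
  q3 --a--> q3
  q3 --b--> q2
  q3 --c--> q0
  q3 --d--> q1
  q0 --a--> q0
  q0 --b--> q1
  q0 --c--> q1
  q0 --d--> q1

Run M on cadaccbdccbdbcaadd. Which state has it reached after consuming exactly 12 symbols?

q0

q2 → q4 → q2 → q0 → q0 → q1 → q0 → q1 → q0 → q1 → q0 → q1 → q0
After 12 symbols: q0.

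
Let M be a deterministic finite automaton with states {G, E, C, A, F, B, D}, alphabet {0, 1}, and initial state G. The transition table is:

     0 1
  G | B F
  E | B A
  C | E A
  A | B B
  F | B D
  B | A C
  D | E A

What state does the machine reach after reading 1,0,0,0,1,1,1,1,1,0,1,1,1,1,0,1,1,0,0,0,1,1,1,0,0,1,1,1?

A

start at G
read '1': G → F
read '0': F → B
read '0': B → A
read '0': A → B
read '1': B → C
read '1': C → A
read '1': A → B
read '1': B → C
read '1': C → A
read '0': A → B
read '1': B → C
read '1': C → A
read '1': A → B
read '1': B → C
read '0': C → E
read '1': E → A
read '1': A → B
read '0': B → A
read '0': A → B
read '0': B → A
read '1': A → B
read '1': B → C
read '1': C → A
read '0': A → B
read '0': B → A
read '1': A → B
read '1': B → C
read '1': C → A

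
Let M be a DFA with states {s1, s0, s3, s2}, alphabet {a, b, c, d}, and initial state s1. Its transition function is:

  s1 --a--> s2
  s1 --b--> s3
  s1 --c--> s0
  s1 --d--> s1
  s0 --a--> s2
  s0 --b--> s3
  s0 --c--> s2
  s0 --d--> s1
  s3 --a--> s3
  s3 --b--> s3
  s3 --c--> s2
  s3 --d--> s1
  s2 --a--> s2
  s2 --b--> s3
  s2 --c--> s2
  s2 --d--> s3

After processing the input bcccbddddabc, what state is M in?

start at s1
read 'b': s1 → s3
read 'c': s3 → s2
read 'c': s2 → s2
read 'c': s2 → s2
read 'b': s2 → s3
read 'd': s3 → s1
read 'd': s1 → s1
read 'd': s1 → s1
read 'd': s1 → s1
read 'a': s1 → s2
read 'b': s2 → s3
read 'c': s3 → s2

s2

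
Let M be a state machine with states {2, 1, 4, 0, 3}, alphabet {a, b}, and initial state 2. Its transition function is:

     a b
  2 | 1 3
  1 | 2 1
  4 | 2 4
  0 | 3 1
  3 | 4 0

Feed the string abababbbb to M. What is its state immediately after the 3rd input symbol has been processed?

start at 2
read 'a': 2 → 1
read 'b': 1 → 1
read 'a': 1 → 2
After 3 symbols: 2.

2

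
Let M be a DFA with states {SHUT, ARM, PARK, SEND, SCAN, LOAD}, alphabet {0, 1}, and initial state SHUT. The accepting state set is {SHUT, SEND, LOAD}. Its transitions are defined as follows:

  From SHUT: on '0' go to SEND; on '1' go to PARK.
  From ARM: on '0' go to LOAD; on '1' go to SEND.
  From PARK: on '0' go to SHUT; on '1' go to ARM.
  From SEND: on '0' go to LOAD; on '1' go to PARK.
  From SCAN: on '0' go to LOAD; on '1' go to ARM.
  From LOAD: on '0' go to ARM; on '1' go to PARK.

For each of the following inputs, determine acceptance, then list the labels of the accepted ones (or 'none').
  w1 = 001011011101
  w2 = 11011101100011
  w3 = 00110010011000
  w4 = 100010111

w3, w4

w1: SHUT → SEND → LOAD → PARK → SHUT → PARK → ARM → LOAD → PARK → ARM → SEND → LOAD → PARK  → end PARK, rejected
w2: SHUT → PARK → ARM → LOAD → PARK → ARM → SEND → LOAD → PARK → ARM → LOAD → ARM → LOAD → PARK → ARM  → end ARM, rejected
w3: SHUT → SEND → LOAD → PARK → ARM → LOAD → ARM → SEND → LOAD → ARM → SEND → PARK → SHUT → SEND → LOAD  → end LOAD, accepted
w4: SHUT → PARK → SHUT → SEND → LOAD → PARK → SHUT → PARK → ARM → SEND  → end SEND, accepted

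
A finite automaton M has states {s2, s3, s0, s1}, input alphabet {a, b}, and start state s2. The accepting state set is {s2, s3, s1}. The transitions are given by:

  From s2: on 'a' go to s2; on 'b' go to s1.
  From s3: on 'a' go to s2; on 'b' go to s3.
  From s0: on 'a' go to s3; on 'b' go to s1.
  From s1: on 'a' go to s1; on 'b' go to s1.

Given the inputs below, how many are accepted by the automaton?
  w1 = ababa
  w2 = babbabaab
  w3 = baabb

w1: s2 → s2 → s1 → s1 → s1 → s1  → end s1, accepted
w2: s2 → s1 → s1 → s1 → s1 → s1 → s1 → s1 → s1 → s1  → end s1, accepted
w3: s2 → s1 → s1 → s1 → s1 → s1  → end s1, accepted

3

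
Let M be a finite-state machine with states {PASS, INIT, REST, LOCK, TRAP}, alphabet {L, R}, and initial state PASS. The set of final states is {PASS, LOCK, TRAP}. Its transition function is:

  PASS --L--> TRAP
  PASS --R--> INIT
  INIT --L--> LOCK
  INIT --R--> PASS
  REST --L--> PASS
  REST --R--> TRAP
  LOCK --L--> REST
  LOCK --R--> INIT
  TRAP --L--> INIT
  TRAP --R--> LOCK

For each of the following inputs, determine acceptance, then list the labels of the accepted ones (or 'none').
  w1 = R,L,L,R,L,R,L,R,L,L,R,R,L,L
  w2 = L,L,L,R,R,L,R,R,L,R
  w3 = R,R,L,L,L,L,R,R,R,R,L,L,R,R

w1: Trace: PASS -R-> INIT -L-> LOCK -L-> REST -R-> TRAP -L-> INIT -R-> PASS -L-> TRAP -R-> LOCK -L-> REST -L-> PASS -R-> INIT -R-> PASS -L-> TRAP -L-> INIT  → end INIT, rejected
w2: Trace: PASS -L-> TRAP -L-> INIT -L-> LOCK -R-> INIT -R-> PASS -L-> TRAP -R-> LOCK -R-> INIT -L-> LOCK -R-> INIT  → end INIT, rejected
w3: Trace: PASS -R-> INIT -R-> PASS -L-> TRAP -L-> INIT -L-> LOCK -L-> REST -R-> TRAP -R-> LOCK -R-> INIT -R-> PASS -L-> TRAP -L-> INIT -R-> PASS -R-> INIT  → end INIT, rejected

none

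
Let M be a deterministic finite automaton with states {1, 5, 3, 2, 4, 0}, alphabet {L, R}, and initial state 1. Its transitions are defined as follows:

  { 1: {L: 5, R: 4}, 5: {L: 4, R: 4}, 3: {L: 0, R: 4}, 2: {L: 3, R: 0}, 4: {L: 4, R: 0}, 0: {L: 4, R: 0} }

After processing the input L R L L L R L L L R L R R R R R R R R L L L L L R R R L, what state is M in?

Trace: 1 -L-> 5 -R-> 4 -L-> 4 -L-> 4 -L-> 4 -R-> 0 -L-> 4 -L-> 4 -L-> 4 -R-> 0 -L-> 4 -R-> 0 -R-> 0 -R-> 0 -R-> 0 -R-> 0 -R-> 0 -R-> 0 -R-> 0 -L-> 4 -L-> 4 -L-> 4 -L-> 4 -L-> 4 -R-> 0 -R-> 0 -R-> 0 -L-> 4

4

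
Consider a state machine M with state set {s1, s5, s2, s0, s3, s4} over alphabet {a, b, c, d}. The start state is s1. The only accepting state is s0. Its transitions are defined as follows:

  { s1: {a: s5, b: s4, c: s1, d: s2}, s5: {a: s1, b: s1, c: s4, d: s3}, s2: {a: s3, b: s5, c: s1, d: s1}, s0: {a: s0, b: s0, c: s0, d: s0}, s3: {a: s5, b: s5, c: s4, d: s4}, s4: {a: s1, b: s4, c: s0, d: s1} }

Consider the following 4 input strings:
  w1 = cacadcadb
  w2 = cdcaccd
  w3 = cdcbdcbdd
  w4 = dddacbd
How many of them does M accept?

w1: s1 → s1 → s5 → s4 → s1 → s2 → s1 → s5 → s3 → s5  → end s5, rejected
w2: s1 → s1 → s2 → s1 → s5 → s4 → s0 → s0  → end s0, accepted
w3: s1 → s1 → s2 → s1 → s4 → s1 → s1 → s4 → s1 → s2  → end s2, rejected
w4: s1 → s2 → s1 → s2 → s3 → s4 → s4 → s1  → end s1, rejected

1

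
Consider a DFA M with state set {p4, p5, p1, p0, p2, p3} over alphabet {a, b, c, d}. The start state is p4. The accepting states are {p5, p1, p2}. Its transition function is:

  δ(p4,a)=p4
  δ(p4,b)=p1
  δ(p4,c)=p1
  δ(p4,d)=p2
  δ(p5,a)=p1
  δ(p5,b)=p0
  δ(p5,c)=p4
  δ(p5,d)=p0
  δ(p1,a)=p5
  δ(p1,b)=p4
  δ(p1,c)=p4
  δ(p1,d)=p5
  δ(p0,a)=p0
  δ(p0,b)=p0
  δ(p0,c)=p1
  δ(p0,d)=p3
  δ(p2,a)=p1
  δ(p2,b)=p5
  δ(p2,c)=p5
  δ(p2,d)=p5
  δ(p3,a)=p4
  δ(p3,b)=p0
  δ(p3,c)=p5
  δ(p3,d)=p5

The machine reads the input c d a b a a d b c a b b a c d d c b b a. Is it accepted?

p4 → p1 → p5 → p1 → p4 → p4 → p4 → p2 → p5 → p4 → p4 → p1 → p4 → p4 → p1 → p5 → p0 → p1 → p4 → p1 → p5
End state p5 is accepting.

Yes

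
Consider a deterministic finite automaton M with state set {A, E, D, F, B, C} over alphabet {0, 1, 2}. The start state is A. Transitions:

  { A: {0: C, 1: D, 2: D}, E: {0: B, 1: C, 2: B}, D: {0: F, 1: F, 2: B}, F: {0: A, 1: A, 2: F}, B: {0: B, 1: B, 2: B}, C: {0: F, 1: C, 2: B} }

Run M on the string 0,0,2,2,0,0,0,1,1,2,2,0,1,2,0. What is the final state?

start at A
read '0': A → C
read '0': C → F
read '2': F → F
read '2': F → F
read '0': F → A
read '0': A → C
read '0': C → F
read '1': F → A
read '1': A → D
read '2': D → B
read '2': B → B
read '0': B → B
read '1': B → B
read '2': B → B
read '0': B → B

B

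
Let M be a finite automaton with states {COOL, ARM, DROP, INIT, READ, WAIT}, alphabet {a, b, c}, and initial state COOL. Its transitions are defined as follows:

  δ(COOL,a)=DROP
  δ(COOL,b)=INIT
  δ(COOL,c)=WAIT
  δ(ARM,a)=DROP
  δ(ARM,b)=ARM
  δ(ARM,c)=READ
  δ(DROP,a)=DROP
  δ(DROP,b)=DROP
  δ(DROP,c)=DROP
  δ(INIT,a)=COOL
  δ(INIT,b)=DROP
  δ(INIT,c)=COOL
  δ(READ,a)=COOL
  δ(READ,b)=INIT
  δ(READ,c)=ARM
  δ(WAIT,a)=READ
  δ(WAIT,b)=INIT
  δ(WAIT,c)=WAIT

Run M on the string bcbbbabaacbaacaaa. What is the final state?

DROP

start at COOL
read 'b': COOL → INIT
read 'c': INIT → COOL
read 'b': COOL → INIT
read 'b': INIT → DROP
read 'b': DROP → DROP
read 'a': DROP → DROP
read 'b': DROP → DROP
read 'a': DROP → DROP
read 'a': DROP → DROP
read 'c': DROP → DROP
read 'b': DROP → DROP
read 'a': DROP → DROP
read 'a': DROP → DROP
read 'c': DROP → DROP
read 'a': DROP → DROP
read 'a': DROP → DROP
read 'a': DROP → DROP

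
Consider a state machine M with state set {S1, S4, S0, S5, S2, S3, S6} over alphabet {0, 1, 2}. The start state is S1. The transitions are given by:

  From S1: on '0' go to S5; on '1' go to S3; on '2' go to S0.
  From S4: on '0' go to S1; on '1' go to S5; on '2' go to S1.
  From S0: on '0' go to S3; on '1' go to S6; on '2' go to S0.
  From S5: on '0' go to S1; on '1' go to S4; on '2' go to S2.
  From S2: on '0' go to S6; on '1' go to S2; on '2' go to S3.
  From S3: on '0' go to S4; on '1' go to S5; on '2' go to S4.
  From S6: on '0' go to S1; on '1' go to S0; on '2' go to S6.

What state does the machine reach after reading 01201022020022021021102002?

S1

start at S1
read '0': S1 → S5
read '1': S5 → S4
read '2': S4 → S1
read '0': S1 → S5
read '1': S5 → S4
read '0': S4 → S1
read '2': S1 → S0
read '2': S0 → S0
read '0': S0 → S3
read '2': S3 → S4
read '0': S4 → S1
read '0': S1 → S5
read '2': S5 → S2
read '2': S2 → S3
read '0': S3 → S4
read '2': S4 → S1
read '1': S1 → S3
read '0': S3 → S4
read '2': S4 → S1
read '1': S1 → S3
read '1': S3 → S5
read '0': S5 → S1
read '2': S1 → S0
read '0': S0 → S3
read '0': S3 → S4
read '2': S4 → S1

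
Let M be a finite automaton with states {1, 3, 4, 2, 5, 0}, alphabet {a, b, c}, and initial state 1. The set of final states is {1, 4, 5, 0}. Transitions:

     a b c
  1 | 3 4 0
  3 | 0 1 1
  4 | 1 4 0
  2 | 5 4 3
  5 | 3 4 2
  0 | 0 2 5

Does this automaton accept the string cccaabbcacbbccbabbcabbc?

Yes

Trace: 1 -c-> 0 -c-> 5 -c-> 2 -a-> 5 -a-> 3 -b-> 1 -b-> 4 -c-> 0 -a-> 0 -c-> 5 -b-> 4 -b-> 4 -c-> 0 -c-> 5 -b-> 4 -a-> 1 -b-> 4 -b-> 4 -c-> 0 -a-> 0 -b-> 2 -b-> 4 -c-> 0
End state 0 is accepting.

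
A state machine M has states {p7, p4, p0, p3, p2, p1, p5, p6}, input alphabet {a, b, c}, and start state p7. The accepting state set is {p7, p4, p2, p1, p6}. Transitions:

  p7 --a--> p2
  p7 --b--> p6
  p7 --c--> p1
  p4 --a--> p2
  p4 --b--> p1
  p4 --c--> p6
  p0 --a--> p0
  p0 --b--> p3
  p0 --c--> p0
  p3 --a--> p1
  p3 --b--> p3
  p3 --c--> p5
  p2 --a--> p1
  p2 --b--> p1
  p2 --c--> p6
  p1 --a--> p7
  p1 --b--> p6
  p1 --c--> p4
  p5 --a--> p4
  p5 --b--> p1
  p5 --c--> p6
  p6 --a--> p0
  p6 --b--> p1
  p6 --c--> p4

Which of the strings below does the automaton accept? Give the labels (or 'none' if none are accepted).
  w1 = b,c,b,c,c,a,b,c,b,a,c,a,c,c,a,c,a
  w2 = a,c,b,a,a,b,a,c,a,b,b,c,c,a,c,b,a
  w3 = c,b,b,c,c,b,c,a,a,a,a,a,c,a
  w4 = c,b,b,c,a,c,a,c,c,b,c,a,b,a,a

w2, w3, w4

w1: Trace: p7 -b-> p6 -c-> p4 -b-> p1 -c-> p4 -c-> p6 -a-> p0 -b-> p3 -c-> p5 -b-> p1 -a-> p7 -c-> p1 -a-> p7 -c-> p1 -c-> p4 -a-> p2 -c-> p6 -a-> p0  → end p0, rejected
w2: Trace: p7 -a-> p2 -c-> p6 -b-> p1 -a-> p7 -a-> p2 -b-> p1 -a-> p7 -c-> p1 -a-> p7 -b-> p6 -b-> p1 -c-> p4 -c-> p6 -a-> p0 -c-> p0 -b-> p3 -a-> p1  → end p1, accepted
w3: Trace: p7 -c-> p1 -b-> p6 -b-> p1 -c-> p4 -c-> p6 -b-> p1 -c-> p4 -a-> p2 -a-> p1 -a-> p7 -a-> p2 -a-> p1 -c-> p4 -a-> p2  → end p2, accepted
w4: Trace: p7 -c-> p1 -b-> p6 -b-> p1 -c-> p4 -a-> p2 -c-> p6 -a-> p0 -c-> p0 -c-> p0 -b-> p3 -c-> p5 -a-> p4 -b-> p1 -a-> p7 -a-> p2  → end p2, accepted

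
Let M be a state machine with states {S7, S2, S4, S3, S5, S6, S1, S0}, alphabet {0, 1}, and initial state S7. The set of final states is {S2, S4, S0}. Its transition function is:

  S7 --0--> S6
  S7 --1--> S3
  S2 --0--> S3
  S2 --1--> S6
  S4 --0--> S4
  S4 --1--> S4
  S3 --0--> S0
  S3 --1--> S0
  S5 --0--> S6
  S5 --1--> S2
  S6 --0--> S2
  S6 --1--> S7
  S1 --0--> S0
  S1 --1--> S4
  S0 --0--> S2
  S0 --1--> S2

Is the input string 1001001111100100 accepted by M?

S7 → S3 → S0 → S2 → S6 → S2 → S3 → S0 → S2 → S6 → S7 → S3 → S0 → S2 → S6 → S2 → S3
End state S3 is not accepting.

No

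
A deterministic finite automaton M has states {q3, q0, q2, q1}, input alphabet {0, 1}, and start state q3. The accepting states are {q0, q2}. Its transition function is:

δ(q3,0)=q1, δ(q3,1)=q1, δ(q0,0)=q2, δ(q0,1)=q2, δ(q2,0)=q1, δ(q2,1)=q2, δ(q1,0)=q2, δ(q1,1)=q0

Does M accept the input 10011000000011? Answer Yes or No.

Yes

Trace: q3 -1-> q1 -0-> q2 -0-> q1 -1-> q0 -1-> q2 -0-> q1 -0-> q2 -0-> q1 -0-> q2 -0-> q1 -0-> q2 -0-> q1 -1-> q0 -1-> q2
End state q2 is accepting.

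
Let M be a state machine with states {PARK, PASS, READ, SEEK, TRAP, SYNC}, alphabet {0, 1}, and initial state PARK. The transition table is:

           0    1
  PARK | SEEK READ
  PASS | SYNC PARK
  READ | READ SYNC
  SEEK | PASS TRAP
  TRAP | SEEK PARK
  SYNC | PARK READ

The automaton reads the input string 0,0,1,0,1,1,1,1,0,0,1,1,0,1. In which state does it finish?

TRAP

Trace: PARK -0-> SEEK -0-> PASS -1-> PARK -0-> SEEK -1-> TRAP -1-> PARK -1-> READ -1-> SYNC -0-> PARK -0-> SEEK -1-> TRAP -1-> PARK -0-> SEEK -1-> TRAP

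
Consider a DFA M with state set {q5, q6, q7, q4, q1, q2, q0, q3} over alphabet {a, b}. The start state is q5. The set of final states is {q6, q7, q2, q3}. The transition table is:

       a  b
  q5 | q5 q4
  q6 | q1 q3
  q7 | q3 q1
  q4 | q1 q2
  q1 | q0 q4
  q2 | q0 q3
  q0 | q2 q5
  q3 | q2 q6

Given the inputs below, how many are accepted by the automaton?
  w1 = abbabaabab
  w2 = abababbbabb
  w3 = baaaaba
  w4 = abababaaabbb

2

w1: Trace: q5 -a-> q5 -b-> q4 -b-> q2 -a-> q0 -b-> q5 -a-> q5 -a-> q5 -b-> q4 -a-> q1 -b-> q4  → end q4, rejected
w2: Trace: q5 -a-> q5 -b-> q4 -a-> q1 -b-> q4 -a-> q1 -b-> q4 -b-> q2 -b-> q3 -a-> q2 -b-> q3 -b-> q6  → end q6, accepted
w3: Trace: q5 -b-> q4 -a-> q1 -a-> q0 -a-> q2 -a-> q0 -b-> q5 -a-> q5  → end q5, rejected
w4: Trace: q5 -a-> q5 -b-> q4 -a-> q1 -b-> q4 -a-> q1 -b-> q4 -a-> q1 -a-> q0 -a-> q2 -b-> q3 -b-> q6 -b-> q3  → end q3, accepted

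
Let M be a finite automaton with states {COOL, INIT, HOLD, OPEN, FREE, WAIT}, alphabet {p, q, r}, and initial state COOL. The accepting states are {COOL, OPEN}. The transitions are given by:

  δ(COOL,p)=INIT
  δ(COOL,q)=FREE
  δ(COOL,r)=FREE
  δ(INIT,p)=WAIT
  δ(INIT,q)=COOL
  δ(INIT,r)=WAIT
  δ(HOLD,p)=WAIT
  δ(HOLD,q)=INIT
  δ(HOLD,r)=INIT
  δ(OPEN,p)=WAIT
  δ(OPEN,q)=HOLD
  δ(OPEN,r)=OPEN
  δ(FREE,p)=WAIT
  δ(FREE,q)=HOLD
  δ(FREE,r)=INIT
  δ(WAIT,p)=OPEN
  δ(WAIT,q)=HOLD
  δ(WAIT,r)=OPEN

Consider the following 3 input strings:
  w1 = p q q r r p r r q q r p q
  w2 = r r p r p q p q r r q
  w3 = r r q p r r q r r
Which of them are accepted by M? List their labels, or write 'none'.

w1:
  start at COOL
  read 'p': COOL → INIT
  read 'q': INIT → COOL
  read 'q': COOL → FREE
  read 'r': FREE → INIT
  read 'r': INIT → WAIT
  read 'p': WAIT → OPEN
  read 'r': OPEN → OPEN
  read 'r': OPEN → OPEN
  read 'q': OPEN → HOLD
  read 'q': HOLD → INIT
  read 'r': INIT → WAIT
  read 'p': WAIT → OPEN
  read 'q': OPEN → HOLD
  end HOLD, rejected
w2:
  start at COOL
  read 'r': COOL → FREE
  read 'r': FREE → INIT
  read 'p': INIT → WAIT
  read 'r': WAIT → OPEN
  read 'p': OPEN → WAIT
  read 'q': WAIT → HOLD
  read 'p': HOLD → WAIT
  read 'q': WAIT → HOLD
  read 'r': HOLD → INIT
  read 'r': INIT → WAIT
  read 'q': WAIT → HOLD
  end HOLD, rejected
w3:
  start at COOL
  read 'r': COOL → FREE
  read 'r': FREE → INIT
  read 'q': INIT → COOL
  read 'p': COOL → INIT
  read 'r': INIT → WAIT
  read 'r': WAIT → OPEN
  read 'q': OPEN → HOLD
  read 'r': HOLD → INIT
  read 'r': INIT → WAIT
  end WAIT, rejected

none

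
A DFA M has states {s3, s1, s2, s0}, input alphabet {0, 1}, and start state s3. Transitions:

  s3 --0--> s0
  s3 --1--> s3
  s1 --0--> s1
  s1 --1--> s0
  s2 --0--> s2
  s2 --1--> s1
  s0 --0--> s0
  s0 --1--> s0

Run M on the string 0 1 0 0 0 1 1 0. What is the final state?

start at s3
read '0': s3 → s0
read '1': s0 → s0
read '0': s0 → s0
read '0': s0 → s0
read '0': s0 → s0
read '1': s0 → s0
read '1': s0 → s0
read '0': s0 → s0

s0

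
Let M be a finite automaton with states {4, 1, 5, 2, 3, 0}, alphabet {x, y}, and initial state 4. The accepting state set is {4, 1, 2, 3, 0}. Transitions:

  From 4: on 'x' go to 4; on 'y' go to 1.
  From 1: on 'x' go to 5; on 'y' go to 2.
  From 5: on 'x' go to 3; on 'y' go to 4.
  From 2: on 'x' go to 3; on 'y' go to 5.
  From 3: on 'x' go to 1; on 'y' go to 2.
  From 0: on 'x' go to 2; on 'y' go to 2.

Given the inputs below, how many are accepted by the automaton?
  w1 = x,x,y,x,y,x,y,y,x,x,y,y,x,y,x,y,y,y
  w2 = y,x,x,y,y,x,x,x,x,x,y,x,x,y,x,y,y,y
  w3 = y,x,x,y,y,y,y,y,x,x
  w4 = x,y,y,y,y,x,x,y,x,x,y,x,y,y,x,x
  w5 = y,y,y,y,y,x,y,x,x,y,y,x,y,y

w1: 4 → 4 → 4 → 1 → 5 → 4 → 4 → 1 → 2 → 3 → 1 → 2 → 5 → 3 → 2 → 3 → 2 → 5 → 4  → end 4, accepted
w2: 4 → 1 → 5 → 3 → 2 → 5 → 3 → 1 → 5 → 3 → 1 → 2 → 3 → 1 → 2 → 3 → 2 → 5 → 4  → end 4, accepted
w3: 4 → 1 → 5 → 3 → 2 → 5 → 4 → 1 → 2 → 3 → 1  → end 1, accepted
w4: 4 → 4 → 1 → 2 → 5 → 4 → 4 → 4 → 1 → 5 → 3 → 2 → 3 → 2 → 5 → 3 → 1  → end 1, accepted
w5: 4 → 1 → 2 → 5 → 4 → 1 → 5 → 4 → 4 → 4 → 1 → 2 → 3 → 2 → 5  → end 5, rejected

4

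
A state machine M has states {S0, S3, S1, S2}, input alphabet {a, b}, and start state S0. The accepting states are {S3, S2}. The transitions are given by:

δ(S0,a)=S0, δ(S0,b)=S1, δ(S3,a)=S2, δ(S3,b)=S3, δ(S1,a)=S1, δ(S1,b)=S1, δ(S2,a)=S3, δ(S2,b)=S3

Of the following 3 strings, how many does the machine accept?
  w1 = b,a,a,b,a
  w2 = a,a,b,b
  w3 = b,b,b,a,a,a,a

0

w1:
  start at S0
  read 'b': S0 → S1
  read 'a': S1 → S1
  read 'a': S1 → S1
  read 'b': S1 → S1
  read 'a': S1 → S1
  end S1, rejected
w2:
  start at S0
  read 'a': S0 → S0
  read 'a': S0 → S0
  read 'b': S0 → S1
  read 'b': S1 → S1
  end S1, rejected
w3:
  start at S0
  read 'b': S0 → S1
  read 'b': S1 → S1
  read 'b': S1 → S1
  read 'a': S1 → S1
  read 'a': S1 → S1
  read 'a': S1 → S1
  read 'a': S1 → S1
  end S1, rejected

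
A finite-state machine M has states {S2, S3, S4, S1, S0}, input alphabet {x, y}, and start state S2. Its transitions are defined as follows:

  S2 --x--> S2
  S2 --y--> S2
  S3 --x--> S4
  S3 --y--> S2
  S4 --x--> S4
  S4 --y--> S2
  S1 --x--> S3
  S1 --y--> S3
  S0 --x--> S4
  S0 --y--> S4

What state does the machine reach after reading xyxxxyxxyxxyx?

start at S2
read 'x': S2 → S2
read 'y': S2 → S2
read 'x': S2 → S2
read 'x': S2 → S2
read 'x': S2 → S2
read 'y': S2 → S2
read 'x': S2 → S2
read 'x': S2 → S2
read 'y': S2 → S2
read 'x': S2 → S2
read 'x': S2 → S2
read 'y': S2 → S2
read 'x': S2 → S2

S2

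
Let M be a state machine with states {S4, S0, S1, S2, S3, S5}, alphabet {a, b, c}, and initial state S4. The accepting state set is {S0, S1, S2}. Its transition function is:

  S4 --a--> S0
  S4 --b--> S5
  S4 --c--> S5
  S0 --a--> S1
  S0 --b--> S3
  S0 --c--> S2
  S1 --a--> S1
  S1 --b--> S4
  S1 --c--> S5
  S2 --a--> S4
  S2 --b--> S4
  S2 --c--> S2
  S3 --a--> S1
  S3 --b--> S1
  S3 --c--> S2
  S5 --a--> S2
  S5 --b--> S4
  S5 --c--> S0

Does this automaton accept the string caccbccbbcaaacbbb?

No

S4 → S5 → S2 → S2 → S2 → S4 → S5 → S0 → S3 → S1 → S5 → S2 → S4 → S0 → S2 → S4 → S5 → S4
End state S4 is not accepting.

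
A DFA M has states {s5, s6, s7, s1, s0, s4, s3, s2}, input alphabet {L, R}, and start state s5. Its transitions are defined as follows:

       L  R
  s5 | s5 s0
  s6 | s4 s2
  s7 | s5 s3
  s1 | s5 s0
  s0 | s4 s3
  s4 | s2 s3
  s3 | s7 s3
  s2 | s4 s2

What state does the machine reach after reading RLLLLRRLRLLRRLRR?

s3

s5 → s0 → s4 → s2 → s4 → s2 → s2 → s2 → s4 → s3 → s7 → s5 → s0 → s3 → s7 → s3 → s3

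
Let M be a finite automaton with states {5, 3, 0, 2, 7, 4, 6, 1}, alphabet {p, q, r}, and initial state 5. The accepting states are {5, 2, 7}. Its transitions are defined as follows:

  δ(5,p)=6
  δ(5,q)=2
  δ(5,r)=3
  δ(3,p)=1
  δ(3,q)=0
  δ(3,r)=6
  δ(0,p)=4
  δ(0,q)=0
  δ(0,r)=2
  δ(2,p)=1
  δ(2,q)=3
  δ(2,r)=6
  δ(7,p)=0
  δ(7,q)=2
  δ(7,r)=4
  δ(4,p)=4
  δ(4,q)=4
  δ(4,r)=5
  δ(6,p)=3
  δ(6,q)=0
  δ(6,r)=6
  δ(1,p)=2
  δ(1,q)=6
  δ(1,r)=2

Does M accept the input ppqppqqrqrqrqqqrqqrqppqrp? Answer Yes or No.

Trace: 5 -p-> 6 -p-> 3 -q-> 0 -p-> 4 -p-> 4 -q-> 4 -q-> 4 -r-> 5 -q-> 2 -r-> 6 -q-> 0 -r-> 2 -q-> 3 -q-> 0 -q-> 0 -r-> 2 -q-> 3 -q-> 0 -r-> 2 -q-> 3 -p-> 1 -p-> 2 -q-> 3 -r-> 6 -p-> 3
End state 3 is not accepting.

No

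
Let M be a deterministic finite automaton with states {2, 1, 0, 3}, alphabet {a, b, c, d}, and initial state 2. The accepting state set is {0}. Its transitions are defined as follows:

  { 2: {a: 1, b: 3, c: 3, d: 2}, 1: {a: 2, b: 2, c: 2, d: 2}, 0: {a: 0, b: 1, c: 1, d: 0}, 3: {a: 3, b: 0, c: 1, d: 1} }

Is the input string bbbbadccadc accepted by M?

No

Trace: 2 -b-> 3 -b-> 0 -b-> 1 -b-> 2 -a-> 1 -d-> 2 -c-> 3 -c-> 1 -a-> 2 -d-> 2 -c-> 3
End state 3 is not accepting.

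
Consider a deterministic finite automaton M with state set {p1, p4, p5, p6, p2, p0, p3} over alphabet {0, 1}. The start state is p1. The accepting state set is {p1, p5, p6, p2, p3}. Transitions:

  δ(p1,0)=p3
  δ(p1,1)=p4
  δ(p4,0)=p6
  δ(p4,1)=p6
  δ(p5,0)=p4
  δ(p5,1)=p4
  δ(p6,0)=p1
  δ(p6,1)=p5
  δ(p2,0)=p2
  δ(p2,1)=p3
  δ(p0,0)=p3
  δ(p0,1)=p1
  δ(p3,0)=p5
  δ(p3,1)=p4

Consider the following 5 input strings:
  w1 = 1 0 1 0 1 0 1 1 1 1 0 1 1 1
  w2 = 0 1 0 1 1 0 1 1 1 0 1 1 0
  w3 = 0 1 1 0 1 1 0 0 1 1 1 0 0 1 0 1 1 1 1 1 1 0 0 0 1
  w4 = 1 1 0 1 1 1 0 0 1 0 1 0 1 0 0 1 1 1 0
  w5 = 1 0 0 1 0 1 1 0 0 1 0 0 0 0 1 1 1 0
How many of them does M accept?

2

w1: p1 → p4 → p6 → p5 → p4 → p6 → p1 → p4 → p6 → p5 → p4 → p6 → p5 → p4 → p6  → end p6, accepted
w2: p1 → p3 → p4 → p6 → p5 → p4 → p6 → p5 → p4 → p6 → p1 → p4 → p6 → p1  → end p1, accepted
w3: p1 → p3 → p4 → p6 → p1 → p4 → p6 → p1 → p3 → p4 → p6 → p5 → p4 → p6 → p5 → p4 → p6 → p5 → p4 → p6 → p5 → p4 → p6 → p1 → p3 → p4  → end p4, rejected
w4: p1 → p4 → p6 → p1 → p4 → p6 → p5 → p4 → p6 → p5 → p4 → p6 → p1 → p4 → p6 → p1 → p4 → p6 → p5 → p4  → end p4, rejected
w5: p1 → p4 → p6 → p1 → p4 → p6 → p5 → p4 → p6 → p1 → p4 → p6 → p1 → p3 → p5 → p4 → p6 → p5 → p4  → end p4, rejected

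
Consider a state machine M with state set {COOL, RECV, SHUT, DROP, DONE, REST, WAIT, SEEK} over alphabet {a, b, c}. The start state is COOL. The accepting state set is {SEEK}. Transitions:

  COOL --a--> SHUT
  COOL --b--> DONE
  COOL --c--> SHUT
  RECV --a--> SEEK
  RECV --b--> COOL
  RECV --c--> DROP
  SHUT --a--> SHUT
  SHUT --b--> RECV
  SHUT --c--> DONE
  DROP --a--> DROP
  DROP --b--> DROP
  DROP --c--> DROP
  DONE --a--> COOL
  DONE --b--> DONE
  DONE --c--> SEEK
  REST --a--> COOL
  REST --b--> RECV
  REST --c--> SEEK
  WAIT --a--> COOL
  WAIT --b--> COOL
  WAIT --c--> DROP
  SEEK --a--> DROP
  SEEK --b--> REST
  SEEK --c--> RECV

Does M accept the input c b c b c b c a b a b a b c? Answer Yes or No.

Trace: COOL -c-> SHUT -b-> RECV -c-> DROP -b-> DROP -c-> DROP -b-> DROP -c-> DROP -a-> DROP -b-> DROP -a-> DROP -b-> DROP -a-> DROP -b-> DROP -c-> DROP
End state DROP is not accepting.

No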